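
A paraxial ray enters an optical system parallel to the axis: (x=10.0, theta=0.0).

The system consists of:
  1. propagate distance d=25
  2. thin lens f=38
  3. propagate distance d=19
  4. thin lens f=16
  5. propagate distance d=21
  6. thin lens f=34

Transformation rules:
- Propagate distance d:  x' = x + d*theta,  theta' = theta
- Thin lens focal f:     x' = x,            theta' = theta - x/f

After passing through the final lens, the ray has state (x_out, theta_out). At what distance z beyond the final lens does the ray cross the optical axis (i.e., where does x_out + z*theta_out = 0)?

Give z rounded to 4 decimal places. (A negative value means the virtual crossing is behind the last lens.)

Initial: x=10.0000 theta=0.0000
After 1 (propagate distance d=25): x=10.0000 theta=0.0000
After 2 (thin lens f=38): x=10.0000 theta=-5/19 (≈-0.2632)
After 3 (propagate distance d=19): x=5.0000 theta=-5/19 (≈-0.2632)
After 4 (thin lens f=16): x=5.0000 theta=-175/304 (≈-0.5757)
After 5 (propagate distance d=21): x=-2155/304 (≈-7.0888) theta=-175/304 (≈-0.5757)
After 6 (thin lens f=34): x=-2155/304 (≈-7.0888) theta=-3795/10336 (≈-0.3672)
z_focus = -x_out/theta_out = -(-2155/304)/(-3795/10336) = -14654/759 ≈ -19.3070
Rounded to 4 decimal places: z = -19.3070

Answer: -19.3070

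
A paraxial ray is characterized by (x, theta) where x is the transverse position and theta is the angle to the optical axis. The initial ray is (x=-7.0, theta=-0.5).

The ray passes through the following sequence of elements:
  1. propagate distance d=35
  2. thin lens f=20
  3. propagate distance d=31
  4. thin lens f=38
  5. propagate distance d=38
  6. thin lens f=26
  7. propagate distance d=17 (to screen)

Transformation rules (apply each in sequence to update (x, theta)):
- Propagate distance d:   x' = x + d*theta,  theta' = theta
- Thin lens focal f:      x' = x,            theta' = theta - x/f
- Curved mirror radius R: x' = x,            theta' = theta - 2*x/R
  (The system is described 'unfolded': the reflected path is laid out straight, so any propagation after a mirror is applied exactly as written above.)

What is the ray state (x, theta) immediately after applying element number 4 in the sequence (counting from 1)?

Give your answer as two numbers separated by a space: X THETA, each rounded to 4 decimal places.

Initial: x=-7.0000 theta=-0.5000
After 1 (propagate distance d=35): x=-24.5000 theta=-0.5000
After 2 (thin lens f=20): x=-24.5000 theta=0.7250
After 3 (propagate distance d=31): x=-2.0250 theta=0.7250
After 4 (thin lens f=38): x=-2.0250 theta=1183/1520 (≈0.7783)
Rounded to 4 decimal places: x = -2.0250, theta = 0.7783

Answer: -2.0250 0.7783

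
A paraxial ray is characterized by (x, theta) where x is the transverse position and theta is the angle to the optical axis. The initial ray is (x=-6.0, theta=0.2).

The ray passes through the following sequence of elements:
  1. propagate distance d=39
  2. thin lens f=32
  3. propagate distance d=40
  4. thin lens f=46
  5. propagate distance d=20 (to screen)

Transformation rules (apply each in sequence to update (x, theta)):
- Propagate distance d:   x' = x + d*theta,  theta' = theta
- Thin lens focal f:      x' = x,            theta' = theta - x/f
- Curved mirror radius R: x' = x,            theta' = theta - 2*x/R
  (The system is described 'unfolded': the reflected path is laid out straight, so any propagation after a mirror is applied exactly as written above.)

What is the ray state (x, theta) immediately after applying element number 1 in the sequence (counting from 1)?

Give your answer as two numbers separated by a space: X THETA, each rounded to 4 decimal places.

Answer: 1.8000 0.2000

Derivation:
Initial: x=-6.0000 theta=0.2000
After 1 (propagate distance d=39): x=1.8000 theta=0.2000
Rounded to 4 decimal places: x = 1.8000, theta = 0.2000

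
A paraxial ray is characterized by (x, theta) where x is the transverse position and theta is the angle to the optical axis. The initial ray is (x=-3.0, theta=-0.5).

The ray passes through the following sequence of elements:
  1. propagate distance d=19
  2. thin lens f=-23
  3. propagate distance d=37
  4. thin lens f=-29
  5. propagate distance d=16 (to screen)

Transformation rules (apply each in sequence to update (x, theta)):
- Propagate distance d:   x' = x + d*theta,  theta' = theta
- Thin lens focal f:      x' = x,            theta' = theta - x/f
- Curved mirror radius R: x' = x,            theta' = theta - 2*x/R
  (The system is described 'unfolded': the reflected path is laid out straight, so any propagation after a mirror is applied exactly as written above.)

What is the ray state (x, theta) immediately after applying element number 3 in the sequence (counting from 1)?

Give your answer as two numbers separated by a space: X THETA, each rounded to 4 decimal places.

Answer: -51.1087 -1.0435

Derivation:
Initial: x=-3.0000 theta=-0.5000
After 1 (propagate distance d=19): x=-12.5000 theta=-0.5000
After 2 (thin lens f=-23): x=-12.5000 theta=-24/23 (≈-1.0435)
After 3 (propagate distance d=37): x=-2351/46 (≈-51.1087) theta=-24/23 (≈-1.0435)
Rounded to 4 decimal places: x = -51.1087, theta = -1.0435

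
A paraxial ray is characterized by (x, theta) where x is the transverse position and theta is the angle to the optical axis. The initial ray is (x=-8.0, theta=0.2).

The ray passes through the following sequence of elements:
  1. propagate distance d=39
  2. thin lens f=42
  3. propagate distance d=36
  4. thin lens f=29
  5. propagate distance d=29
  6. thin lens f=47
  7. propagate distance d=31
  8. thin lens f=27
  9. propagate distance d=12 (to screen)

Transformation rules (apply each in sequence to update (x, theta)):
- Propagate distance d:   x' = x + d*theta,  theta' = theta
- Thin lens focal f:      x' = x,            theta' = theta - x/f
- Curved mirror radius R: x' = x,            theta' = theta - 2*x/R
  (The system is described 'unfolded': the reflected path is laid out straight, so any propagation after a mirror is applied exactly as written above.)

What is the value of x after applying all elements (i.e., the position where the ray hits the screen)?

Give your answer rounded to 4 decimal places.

Answer: -1.6358

Derivation:
Initial: x=-8.0000 theta=0.2000
After 1 (propagate distance d=39): x=-0.2000 theta=0.2000
After 2 (thin lens f=42): x=-0.2000 theta=43/210 (≈0.2048)
After 3 (propagate distance d=36): x=251/35 (≈7.1714) theta=43/210 (≈0.2048)
After 4 (thin lens f=29): x=251/35 (≈7.1714) theta=-37/870 (≈-0.0425)
After 5 (propagate distance d=29): x=1247/210 (≈5.9381) theta=-37/870 (≈-0.0425)
After 6 (thin lens f=47): x=1247/210 (≈5.9381) theta=-8056/47705 (≈-0.1689)
After 7 (propagate distance d=31): x=40249/57246 (≈0.7031) theta=-8056/47705 (≈-0.1689)
After 8 (thin lens f=27): x=40249/57246 (≈0.7031) theta=-1506317/7728210 (≈-0.1949)
After 9 (propagate distance d=12 (to screen)): x=-602009/368010 (≈-1.6358) theta=-1506317/7728210 (≈-0.1949)
Rounded to 4 decimal places: x = -1.6358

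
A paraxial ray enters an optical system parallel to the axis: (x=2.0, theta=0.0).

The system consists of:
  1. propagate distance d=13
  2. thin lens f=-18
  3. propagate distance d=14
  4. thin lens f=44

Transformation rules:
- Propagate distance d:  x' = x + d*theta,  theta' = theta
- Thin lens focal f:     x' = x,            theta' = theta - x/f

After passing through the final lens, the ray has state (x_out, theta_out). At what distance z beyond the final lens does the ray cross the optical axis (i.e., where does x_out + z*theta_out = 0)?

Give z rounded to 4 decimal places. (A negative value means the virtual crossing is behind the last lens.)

Initial: x=2.0000 theta=0.0000
After 1 (propagate distance d=13): x=2.0000 theta=0.0000
After 2 (thin lens f=-18): x=2.0000 theta=1/9 (≈0.1111)
After 3 (propagate distance d=14): x=32/9 (≈3.5556) theta=1/9 (≈0.1111)
After 4 (thin lens f=44): x=32/9 (≈3.5556) theta=1/33 (≈0.0303)
z_focus = -x_out/theta_out = -(32/9)/(1/33) = -352/3 ≈ -117.3333
Rounded to 4 decimal places: z = -117.3333

Answer: -117.3333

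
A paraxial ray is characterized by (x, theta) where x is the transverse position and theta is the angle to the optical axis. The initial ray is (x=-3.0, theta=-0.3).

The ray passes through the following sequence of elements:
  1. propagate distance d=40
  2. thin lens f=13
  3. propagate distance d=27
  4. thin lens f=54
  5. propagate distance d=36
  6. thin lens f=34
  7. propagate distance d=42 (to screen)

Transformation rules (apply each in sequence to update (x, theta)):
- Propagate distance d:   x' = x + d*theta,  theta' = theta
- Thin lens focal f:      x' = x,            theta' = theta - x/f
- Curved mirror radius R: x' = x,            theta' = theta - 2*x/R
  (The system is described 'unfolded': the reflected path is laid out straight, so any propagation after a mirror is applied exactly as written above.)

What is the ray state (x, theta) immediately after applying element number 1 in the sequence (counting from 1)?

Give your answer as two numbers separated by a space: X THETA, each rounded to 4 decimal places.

Initial: x=-3.0000 theta=-0.3000
After 1 (propagate distance d=40): x=-15.0000 theta=-0.3000
Rounded to 4 decimal places: x = -15.0000, theta = -0.3000

Answer: -15.0000 -0.3000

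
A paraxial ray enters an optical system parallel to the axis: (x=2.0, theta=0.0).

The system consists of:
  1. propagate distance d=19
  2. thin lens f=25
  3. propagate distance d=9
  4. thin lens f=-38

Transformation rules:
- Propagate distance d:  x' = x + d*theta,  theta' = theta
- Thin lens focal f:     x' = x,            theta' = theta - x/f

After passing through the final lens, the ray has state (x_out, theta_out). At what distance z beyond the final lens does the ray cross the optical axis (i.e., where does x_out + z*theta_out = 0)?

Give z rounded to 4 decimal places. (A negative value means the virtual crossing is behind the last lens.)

Answer: 27.6364

Derivation:
Initial: x=2.0000 theta=0.0000
After 1 (propagate distance d=19): x=2.0000 theta=0.0000
After 2 (thin lens f=25): x=2.0000 theta=-0.0800
After 3 (propagate distance d=9): x=1.2800 theta=-0.0800
After 4 (thin lens f=-38): x=1.2800 theta=-22/475 (≈-0.0463)
z_focus = -x_out/theta_out = -(1.2800)/(-22/475) = 304/11 ≈ 27.6364
Rounded to 4 decimal places: z = 27.6364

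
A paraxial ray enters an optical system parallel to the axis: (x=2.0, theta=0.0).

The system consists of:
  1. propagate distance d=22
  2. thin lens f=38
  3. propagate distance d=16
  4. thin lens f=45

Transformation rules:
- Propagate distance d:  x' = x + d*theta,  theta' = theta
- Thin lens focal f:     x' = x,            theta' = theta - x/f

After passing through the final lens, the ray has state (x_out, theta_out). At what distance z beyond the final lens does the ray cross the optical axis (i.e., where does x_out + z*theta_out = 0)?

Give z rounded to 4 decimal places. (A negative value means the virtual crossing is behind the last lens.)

Initial: x=2.0000 theta=0.0000
After 1 (propagate distance d=22): x=2.0000 theta=0.0000
After 2 (thin lens f=38): x=2.0000 theta=-1/19 (≈-0.0526)
After 3 (propagate distance d=16): x=22/19 (≈1.1579) theta=-1/19 (≈-0.0526)
After 4 (thin lens f=45): x=22/19 (≈1.1579) theta=-67/855 (≈-0.0784)
z_focus = -x_out/theta_out = -(22/19)/(-67/855) = 990/67 ≈ 14.7761
Rounded to 4 decimal places: z = 14.7761

Answer: 14.7761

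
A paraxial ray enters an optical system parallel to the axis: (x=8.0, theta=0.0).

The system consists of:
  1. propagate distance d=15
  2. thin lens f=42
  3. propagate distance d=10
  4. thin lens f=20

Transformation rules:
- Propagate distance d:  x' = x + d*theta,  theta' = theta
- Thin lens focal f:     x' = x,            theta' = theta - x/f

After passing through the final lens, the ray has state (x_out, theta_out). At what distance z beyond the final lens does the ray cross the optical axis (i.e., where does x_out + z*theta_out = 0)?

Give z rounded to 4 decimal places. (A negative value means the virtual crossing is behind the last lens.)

Answer: 12.3077

Derivation:
Initial: x=8.0000 theta=0.0000
After 1 (propagate distance d=15): x=8.0000 theta=0.0000
After 2 (thin lens f=42): x=8.0000 theta=-4/21 (≈-0.1905)
After 3 (propagate distance d=10): x=128/21 (≈6.0952) theta=-4/21 (≈-0.1905)
After 4 (thin lens f=20): x=128/21 (≈6.0952) theta=-52/105 (≈-0.4952)
z_focus = -x_out/theta_out = -(128/21)/(-52/105) = 160/13 ≈ 12.3077
Rounded to 4 decimal places: z = 12.3077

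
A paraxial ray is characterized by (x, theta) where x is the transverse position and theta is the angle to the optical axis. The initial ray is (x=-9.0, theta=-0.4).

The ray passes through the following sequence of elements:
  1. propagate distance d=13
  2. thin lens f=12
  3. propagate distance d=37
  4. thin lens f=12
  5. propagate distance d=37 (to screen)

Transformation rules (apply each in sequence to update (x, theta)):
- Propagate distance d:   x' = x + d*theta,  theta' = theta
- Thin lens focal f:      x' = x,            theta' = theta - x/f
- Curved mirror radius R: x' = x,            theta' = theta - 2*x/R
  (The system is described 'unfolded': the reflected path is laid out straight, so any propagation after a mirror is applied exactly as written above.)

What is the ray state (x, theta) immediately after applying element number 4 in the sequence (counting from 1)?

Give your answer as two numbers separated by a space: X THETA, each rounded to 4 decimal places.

Answer: 14.7833 -0.4486

Derivation:
Initial: x=-9.0000 theta=-0.4000
After 1 (propagate distance d=13): x=-14.2000 theta=-0.4000
After 2 (thin lens f=12): x=-14.2000 theta=47/60 (≈0.7833)
After 3 (propagate distance d=37): x=887/60 (≈14.7833) theta=47/60 (≈0.7833)
After 4 (thin lens f=12): x=887/60 (≈14.7833) theta=-323/720 (≈-0.4486)
Rounded to 4 decimal places: x = 14.7833, theta = -0.4486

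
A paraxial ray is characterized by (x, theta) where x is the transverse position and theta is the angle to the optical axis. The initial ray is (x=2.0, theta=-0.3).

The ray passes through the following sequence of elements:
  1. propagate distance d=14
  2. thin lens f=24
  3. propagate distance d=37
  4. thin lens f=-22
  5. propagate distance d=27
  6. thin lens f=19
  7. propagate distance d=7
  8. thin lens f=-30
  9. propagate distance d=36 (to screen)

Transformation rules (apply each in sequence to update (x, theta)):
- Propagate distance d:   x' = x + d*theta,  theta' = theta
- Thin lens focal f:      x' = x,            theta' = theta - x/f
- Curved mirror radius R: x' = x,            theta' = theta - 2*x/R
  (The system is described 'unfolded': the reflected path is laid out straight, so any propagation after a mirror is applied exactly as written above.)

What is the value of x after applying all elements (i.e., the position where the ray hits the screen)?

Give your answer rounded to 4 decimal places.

Answer: -19.8653

Derivation:
Initial: x=2.0000 theta=-0.3000
After 1 (propagate distance d=14): x=-2.2000 theta=-0.3000
After 2 (thin lens f=24): x=-2.2000 theta=-5/24 (≈-0.2083)
After 3 (propagate distance d=37): x=-1189/120 (≈-9.9083) theta=-5/24 (≈-0.2083)
After 4 (thin lens f=-22): x=-1189/120 (≈-9.9083) theta=-1739/2640 (≈-0.6587)
After 5 (propagate distance d=27): x=-73111/2640 (≈-27.6936) theta=-1739/2640 (≈-0.6587)
After 6 (thin lens f=19): x=-73111/2640 (≈-27.6936) theta=4007/5016 (≈0.7988)
After 7 (propagate distance d=7): x=-1108619/50160 (≈-22.1017) theta=4007/5016 (≈0.7988)
After 8 (thin lens f=-30): x=-1108619/50160 (≈-22.1017) theta=93481/1504800 (≈0.0621)
After 9 (propagate distance d=36 (to screen)): x=-4982209/250800 (≈-19.8653) theta=93481/1504800 (≈0.0621)
Rounded to 4 decimal places: x = -19.8653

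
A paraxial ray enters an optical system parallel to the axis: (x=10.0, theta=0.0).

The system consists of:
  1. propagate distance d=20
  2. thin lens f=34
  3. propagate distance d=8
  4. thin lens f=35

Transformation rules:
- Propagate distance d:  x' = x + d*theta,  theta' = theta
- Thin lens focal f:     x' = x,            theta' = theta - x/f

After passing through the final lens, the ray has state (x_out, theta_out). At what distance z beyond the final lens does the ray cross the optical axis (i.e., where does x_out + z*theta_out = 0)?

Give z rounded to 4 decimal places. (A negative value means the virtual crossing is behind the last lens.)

Initial: x=10.0000 theta=0.0000
After 1 (propagate distance d=20): x=10.0000 theta=0.0000
After 2 (thin lens f=34): x=10.0000 theta=-5/17 (≈-0.2941)
After 3 (propagate distance d=8): x=130/17 (≈7.6471) theta=-5/17 (≈-0.2941)
After 4 (thin lens f=35): x=130/17 (≈7.6471) theta=-61/119 (≈-0.5126)
z_focus = -x_out/theta_out = -(130/17)/(-61/119) = 910/61 ≈ 14.9180
Rounded to 4 decimal places: z = 14.9180

Answer: 14.9180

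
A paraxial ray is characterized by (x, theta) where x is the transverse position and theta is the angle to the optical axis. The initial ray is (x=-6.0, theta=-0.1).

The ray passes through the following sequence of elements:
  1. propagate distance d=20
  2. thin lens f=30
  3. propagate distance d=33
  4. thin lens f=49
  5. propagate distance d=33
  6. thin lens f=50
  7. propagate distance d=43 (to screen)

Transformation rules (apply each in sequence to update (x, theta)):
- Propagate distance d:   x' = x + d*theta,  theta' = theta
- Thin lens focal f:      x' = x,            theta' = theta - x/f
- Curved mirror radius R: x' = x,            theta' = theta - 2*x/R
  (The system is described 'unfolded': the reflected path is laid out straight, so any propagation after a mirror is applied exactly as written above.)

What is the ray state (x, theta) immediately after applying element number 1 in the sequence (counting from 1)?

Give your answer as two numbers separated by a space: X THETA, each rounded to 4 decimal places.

Answer: -8.0000 -0.1000

Derivation:
Initial: x=-6.0000 theta=-0.1000
After 1 (propagate distance d=20): x=-8.0000 theta=-0.1000
Rounded to 4 decimal places: x = -8.0000, theta = -0.1000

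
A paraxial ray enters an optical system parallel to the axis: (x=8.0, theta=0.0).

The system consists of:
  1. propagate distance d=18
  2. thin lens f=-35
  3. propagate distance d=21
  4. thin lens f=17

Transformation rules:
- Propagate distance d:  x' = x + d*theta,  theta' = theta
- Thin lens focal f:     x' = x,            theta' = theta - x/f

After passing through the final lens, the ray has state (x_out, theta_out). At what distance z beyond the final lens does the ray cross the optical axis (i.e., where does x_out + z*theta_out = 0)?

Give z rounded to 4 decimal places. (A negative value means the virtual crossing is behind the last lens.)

Initial: x=8.0000 theta=0.0000
After 1 (propagate distance d=18): x=8.0000 theta=0.0000
After 2 (thin lens f=-35): x=8.0000 theta=8/35 (≈0.2286)
After 3 (propagate distance d=21): x=12.8000 theta=8/35 (≈0.2286)
After 4 (thin lens f=17): x=12.8000 theta=-312/595 (≈-0.5244)
z_focus = -x_out/theta_out = -(12.8000)/(-312/595) = 952/39 ≈ 24.4103
Rounded to 4 decimal places: z = 24.4103

Answer: 24.4103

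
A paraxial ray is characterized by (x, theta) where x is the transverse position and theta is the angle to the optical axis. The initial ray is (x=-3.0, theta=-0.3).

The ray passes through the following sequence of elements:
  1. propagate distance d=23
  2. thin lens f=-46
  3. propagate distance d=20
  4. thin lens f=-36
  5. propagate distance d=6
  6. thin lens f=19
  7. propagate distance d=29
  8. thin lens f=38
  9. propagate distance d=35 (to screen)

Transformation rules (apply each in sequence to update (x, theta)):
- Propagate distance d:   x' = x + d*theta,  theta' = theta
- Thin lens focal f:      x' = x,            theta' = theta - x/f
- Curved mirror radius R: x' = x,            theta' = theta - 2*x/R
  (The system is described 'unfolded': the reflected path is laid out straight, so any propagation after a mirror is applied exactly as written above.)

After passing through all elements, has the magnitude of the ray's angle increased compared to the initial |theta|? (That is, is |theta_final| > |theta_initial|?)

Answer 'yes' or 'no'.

Initial: x=-3.0000 theta=-0.3000
After 1 (propagate distance d=23): x=-9.9000 theta=-0.3000
After 2 (thin lens f=-46): x=-9.9000 theta=-237/460 (≈-0.5152)
After 3 (propagate distance d=20): x=-4647/230 (≈-20.2043) theta=-237/460 (≈-0.5152)
After 4 (thin lens f=-36): x=-4647/230 (≈-20.2043) theta=-2971/2760 (≈-1.0764)
After 5 (propagate distance d=6): x=-2453/92 (≈-26.6630) theta=-2971/2760 (≈-1.0764)
After 6 (thin lens f=19): x=-2453/92 (≈-26.6630) theta=17141/52440 (≈0.3269)
After 7 (propagate distance d=29): x=-901121/52440 (≈-17.1838) theta=17141/52440 (≈0.3269)
After 8 (thin lens f=38): x=-901121/52440 (≈-17.1838) theta=517493/664240 (≈0.7791)
After 9 (propagate distance d=35 (to screen)): x=20094167/1992720 (≈10.0838) theta=517493/664240 (≈0.7791)
|theta_initial|=0.3000 |theta_final|=517493/664240 (≈0.7791) -> increased

Answer: yes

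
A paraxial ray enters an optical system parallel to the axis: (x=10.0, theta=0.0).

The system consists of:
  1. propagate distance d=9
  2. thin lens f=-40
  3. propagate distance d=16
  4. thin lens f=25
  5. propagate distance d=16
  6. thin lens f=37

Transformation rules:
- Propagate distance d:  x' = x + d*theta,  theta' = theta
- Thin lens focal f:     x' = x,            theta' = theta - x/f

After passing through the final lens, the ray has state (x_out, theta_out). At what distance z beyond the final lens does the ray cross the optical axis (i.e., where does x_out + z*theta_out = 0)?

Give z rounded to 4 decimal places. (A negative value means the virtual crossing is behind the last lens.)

Initial: x=10.0000 theta=0.0000
After 1 (propagate distance d=9): x=10.0000 theta=0.0000
After 2 (thin lens f=-40): x=10.0000 theta=0.2500
After 3 (propagate distance d=16): x=14.0000 theta=0.2500
After 4 (thin lens f=25): x=14.0000 theta=-0.3100
After 5 (propagate distance d=16): x=9.0400 theta=-0.3100
After 6 (thin lens f=37): x=9.0400 theta=-2051/3700 (≈-0.5543)
z_focus = -x_out/theta_out = -(9.0400)/(-2051/3700) = 33448/2051 ≈ 16.3081
Rounded to 4 decimal places: z = 16.3081

Answer: 16.3081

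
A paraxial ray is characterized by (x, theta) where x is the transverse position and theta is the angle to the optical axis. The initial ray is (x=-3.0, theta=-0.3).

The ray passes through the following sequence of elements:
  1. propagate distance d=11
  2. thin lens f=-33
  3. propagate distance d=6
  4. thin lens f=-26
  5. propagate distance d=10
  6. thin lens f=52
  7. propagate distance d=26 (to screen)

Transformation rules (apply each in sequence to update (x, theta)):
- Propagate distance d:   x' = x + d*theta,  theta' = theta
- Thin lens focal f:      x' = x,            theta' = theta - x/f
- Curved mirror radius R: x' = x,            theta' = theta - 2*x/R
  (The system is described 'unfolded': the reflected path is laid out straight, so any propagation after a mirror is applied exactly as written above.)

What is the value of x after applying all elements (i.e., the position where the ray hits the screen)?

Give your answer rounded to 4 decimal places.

Initial: x=-3.0000 theta=-0.3000
After 1 (propagate distance d=11): x=-6.3000 theta=-0.3000
After 2 (thin lens f=-33): x=-6.3000 theta=-27/55 (≈-0.4909)
After 3 (propagate distance d=6): x=-1017/110 (≈-9.2455) theta=-27/55 (≈-0.4909)
After 4 (thin lens f=-26): x=-1017/110 (≈-9.2455) theta=-2421/2860 (≈-0.8465)
After 5 (propagate distance d=10): x=-12663/715 (≈-17.7105) theta=-2421/2860 (≈-0.8465)
After 6 (thin lens f=52): x=-12663/715 (≈-17.7105) theta=-171/338 (≈-0.5059)
After 7 (propagate distance d=26 (to screen)): x=-22068/715 (≈-30.8643) theta=-171/338 (≈-0.5059)
Rounded to 4 decimal places: x = -30.8643

Answer: -30.8643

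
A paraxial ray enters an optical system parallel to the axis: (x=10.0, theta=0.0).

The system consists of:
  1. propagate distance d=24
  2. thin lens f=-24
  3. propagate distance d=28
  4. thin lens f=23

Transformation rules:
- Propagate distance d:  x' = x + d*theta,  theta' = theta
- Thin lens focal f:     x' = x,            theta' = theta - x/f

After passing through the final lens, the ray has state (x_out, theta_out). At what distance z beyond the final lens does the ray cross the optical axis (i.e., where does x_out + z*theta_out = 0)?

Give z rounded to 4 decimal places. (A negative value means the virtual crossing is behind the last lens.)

Answer: 41.2414

Derivation:
Initial: x=10.0000 theta=0.0000
After 1 (propagate distance d=24): x=10.0000 theta=0.0000
After 2 (thin lens f=-24): x=10.0000 theta=5/12 (≈0.4167)
After 3 (propagate distance d=28): x=65/3 (≈21.6667) theta=5/12 (≈0.4167)
After 4 (thin lens f=23): x=65/3 (≈21.6667) theta=-145/276 (≈-0.5254)
z_focus = -x_out/theta_out = -(65/3)/(-145/276) = 1196/29 ≈ 41.2414
Rounded to 4 decimal places: z = 41.2414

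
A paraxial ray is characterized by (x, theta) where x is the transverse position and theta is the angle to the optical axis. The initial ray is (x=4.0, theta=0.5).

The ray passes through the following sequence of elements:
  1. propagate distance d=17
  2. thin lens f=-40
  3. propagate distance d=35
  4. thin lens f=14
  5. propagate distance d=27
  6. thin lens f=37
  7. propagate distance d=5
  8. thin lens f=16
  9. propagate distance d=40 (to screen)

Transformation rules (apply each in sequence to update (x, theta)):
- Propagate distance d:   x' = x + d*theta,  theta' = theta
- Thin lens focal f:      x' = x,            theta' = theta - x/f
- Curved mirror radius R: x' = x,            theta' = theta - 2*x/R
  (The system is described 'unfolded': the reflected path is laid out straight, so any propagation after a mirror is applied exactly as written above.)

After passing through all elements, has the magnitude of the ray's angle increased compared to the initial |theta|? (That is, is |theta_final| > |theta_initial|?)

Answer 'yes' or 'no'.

Answer: no

Derivation:
Initial: x=4.0000 theta=0.5000
After 1 (propagate distance d=17): x=12.5000 theta=0.5000
After 2 (thin lens f=-40): x=12.5000 theta=0.8125
After 3 (propagate distance d=35): x=40.9375 theta=0.8125
After 4 (thin lens f=14): x=40.9375 theta=-473/224 (≈-2.1116)
After 5 (propagate distance d=27): x=-3601/224 (≈-16.0759) theta=-473/224 (≈-2.1116)
After 6 (thin lens f=37): x=-3601/224 (≈-16.0759) theta=-3475/2072 (≈-1.6771)
After 7 (propagate distance d=5): x=-202737/8288 (≈-24.4615) theta=-3475/2072 (≈-1.6771)
After 8 (thin lens f=16): x=-202737/8288 (≈-24.4615) theta=-2809/18944 (≈-0.1483)
After 9 (propagate distance d=40 (to screen)): x=-503789/16576 (≈-30.3927) theta=-2809/18944 (≈-0.1483)
|theta_initial|=0.5000 |theta_final|=2809/18944 (≈0.1483) -> not increased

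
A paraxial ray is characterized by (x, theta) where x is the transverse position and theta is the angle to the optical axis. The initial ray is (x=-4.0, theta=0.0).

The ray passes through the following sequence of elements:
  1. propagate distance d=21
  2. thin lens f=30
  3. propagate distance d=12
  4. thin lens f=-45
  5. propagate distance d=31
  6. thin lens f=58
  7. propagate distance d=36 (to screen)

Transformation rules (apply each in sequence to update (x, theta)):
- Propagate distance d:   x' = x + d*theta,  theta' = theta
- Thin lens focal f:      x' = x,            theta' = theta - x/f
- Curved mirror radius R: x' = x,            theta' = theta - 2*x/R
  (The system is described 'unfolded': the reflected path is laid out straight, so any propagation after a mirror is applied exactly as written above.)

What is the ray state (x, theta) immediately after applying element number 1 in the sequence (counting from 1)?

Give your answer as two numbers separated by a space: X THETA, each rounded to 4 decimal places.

Initial: x=-4.0000 theta=0.0000
After 1 (propagate distance d=21): x=-4.0000 theta=0.0000
Rounded to 4 decimal places: x = -4.0000, theta = 0.0000

Answer: -4.0000 0.0000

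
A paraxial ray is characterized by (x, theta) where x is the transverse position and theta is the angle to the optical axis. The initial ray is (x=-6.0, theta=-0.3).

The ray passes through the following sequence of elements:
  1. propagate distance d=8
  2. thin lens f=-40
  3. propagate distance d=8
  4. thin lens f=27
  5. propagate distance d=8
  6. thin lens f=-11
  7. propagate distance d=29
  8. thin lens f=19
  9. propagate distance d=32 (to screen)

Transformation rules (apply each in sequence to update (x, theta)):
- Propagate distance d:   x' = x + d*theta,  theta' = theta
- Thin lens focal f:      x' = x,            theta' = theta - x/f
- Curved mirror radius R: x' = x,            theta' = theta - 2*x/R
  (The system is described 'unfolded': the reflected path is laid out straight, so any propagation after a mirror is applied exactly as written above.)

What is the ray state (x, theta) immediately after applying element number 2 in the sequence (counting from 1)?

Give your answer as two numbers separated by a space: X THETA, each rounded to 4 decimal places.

Initial: x=-6.0000 theta=-0.3000
After 1 (propagate distance d=8): x=-8.4000 theta=-0.3000
After 2 (thin lens f=-40): x=-8.4000 theta=-0.5100
Rounded to 4 decimal places: x = -8.4000, theta = -0.5100

Answer: -8.4000 -0.5100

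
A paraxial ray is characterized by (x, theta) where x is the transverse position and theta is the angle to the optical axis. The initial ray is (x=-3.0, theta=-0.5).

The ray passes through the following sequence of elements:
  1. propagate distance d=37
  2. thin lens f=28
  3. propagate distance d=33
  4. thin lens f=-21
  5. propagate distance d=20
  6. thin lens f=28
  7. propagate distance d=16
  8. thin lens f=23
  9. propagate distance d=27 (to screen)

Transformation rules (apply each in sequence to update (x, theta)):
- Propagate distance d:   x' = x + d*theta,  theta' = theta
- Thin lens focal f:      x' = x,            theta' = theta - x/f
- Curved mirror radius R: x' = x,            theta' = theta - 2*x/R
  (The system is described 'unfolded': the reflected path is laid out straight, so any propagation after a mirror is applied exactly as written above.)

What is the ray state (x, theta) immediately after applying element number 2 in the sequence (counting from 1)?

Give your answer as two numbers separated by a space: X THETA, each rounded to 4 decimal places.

Answer: -21.5000 0.2679

Derivation:
Initial: x=-3.0000 theta=-0.5000
After 1 (propagate distance d=37): x=-21.5000 theta=-0.5000
After 2 (thin lens f=28): x=-21.5000 theta=15/56 (≈0.2679)
Rounded to 4 decimal places: x = -21.5000, theta = 0.2679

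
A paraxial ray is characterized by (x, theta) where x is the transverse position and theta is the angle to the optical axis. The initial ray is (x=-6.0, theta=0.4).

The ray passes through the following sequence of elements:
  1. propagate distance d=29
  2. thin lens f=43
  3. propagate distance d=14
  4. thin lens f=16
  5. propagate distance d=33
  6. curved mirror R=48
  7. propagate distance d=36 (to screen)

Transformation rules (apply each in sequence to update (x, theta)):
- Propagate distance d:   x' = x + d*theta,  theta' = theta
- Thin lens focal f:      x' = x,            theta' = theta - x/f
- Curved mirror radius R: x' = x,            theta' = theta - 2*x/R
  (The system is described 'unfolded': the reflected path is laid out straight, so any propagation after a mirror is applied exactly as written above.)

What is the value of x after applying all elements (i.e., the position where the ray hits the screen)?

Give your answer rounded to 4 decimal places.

Initial: x=-6.0000 theta=0.4000
After 1 (propagate distance d=29): x=5.6000 theta=0.4000
After 2 (thin lens f=43): x=5.6000 theta=58/215 (≈0.2698)
After 3 (propagate distance d=14): x=2016/215 (≈9.3767) theta=58/215 (≈0.2698)
After 4 (thin lens f=16): x=2016/215 (≈9.3767) theta=-68/215 (≈-0.3163)
After 5 (propagate distance d=33): x=-228/215 (≈-1.0605) theta=-68/215 (≈-0.3163)
After 6 (curved mirror R=48): x=-228/215 (≈-1.0605) theta=-117/430 (≈-0.2721)
After 7 (propagate distance d=36 (to screen)): x=-2334/215 (≈-10.8558) theta=-117/430 (≈-0.2721)
Rounded to 4 decimal places: x = -10.8558

Answer: -10.8558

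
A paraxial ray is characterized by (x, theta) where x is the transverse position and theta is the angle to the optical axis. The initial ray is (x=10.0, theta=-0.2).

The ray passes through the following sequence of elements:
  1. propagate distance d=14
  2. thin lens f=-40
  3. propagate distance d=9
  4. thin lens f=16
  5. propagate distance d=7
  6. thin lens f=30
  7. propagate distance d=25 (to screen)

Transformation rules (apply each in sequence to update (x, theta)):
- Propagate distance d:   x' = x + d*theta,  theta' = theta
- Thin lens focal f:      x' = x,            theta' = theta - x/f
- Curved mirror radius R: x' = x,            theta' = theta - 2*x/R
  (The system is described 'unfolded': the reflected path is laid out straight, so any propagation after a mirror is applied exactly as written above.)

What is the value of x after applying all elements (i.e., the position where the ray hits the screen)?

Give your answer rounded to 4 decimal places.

Answer: -10.8340

Derivation:
Initial: x=10.0000 theta=-0.2000
After 1 (propagate distance d=14): x=7.2000 theta=-0.2000
After 2 (thin lens f=-40): x=7.2000 theta=-0.0200
After 3 (propagate distance d=9): x=7.0200 theta=-0.0200
After 4 (thin lens f=16): x=7.0200 theta=-367/800 (≈-0.4588)
After 5 (propagate distance d=7): x=3047/800 (≈3.8088) theta=-367/800 (≈-0.4588)
After 6 (thin lens f=30): x=3047/800 (≈3.8088) theta=-14057/24000 (≈-0.5857)
After 7 (propagate distance d=25 (to screen)): x=-52003/4800 (≈-10.8340) theta=-14057/24000 (≈-0.5857)
Rounded to 4 decimal places: x = -10.8340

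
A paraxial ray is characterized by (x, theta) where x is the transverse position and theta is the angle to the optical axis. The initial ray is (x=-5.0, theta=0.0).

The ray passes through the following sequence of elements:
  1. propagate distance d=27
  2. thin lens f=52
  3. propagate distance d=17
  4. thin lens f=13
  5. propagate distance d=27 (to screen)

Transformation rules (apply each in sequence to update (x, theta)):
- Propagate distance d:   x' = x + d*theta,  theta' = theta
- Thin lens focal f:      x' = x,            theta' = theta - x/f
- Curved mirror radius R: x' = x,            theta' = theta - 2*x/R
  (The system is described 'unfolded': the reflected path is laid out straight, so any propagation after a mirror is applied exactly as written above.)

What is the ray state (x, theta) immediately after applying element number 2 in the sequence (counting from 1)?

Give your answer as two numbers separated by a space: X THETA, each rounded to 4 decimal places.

Answer: -5.0000 0.0962

Derivation:
Initial: x=-5.0000 theta=0.0000
After 1 (propagate distance d=27): x=-5.0000 theta=0.0000
After 2 (thin lens f=52): x=-5.0000 theta=5/52 (≈0.0962)
Rounded to 4 decimal places: x = -5.0000, theta = 0.0962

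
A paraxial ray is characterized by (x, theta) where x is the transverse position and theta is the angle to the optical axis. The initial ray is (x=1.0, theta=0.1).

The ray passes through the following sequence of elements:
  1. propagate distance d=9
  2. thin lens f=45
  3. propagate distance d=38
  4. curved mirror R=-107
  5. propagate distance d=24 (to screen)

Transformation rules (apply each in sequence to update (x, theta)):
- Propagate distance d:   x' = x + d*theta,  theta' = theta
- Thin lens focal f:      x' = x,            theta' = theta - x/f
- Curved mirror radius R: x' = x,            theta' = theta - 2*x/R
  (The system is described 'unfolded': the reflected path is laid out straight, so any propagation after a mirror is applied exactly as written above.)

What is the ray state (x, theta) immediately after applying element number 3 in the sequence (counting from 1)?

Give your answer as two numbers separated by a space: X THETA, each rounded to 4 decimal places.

Initial: x=1.0000 theta=0.1000
After 1 (propagate distance d=9): x=1.9000 theta=0.1000
After 2 (thin lens f=45): x=1.9000 theta=13/225 (≈0.0578)
After 3 (propagate distance d=38): x=1843/450 (≈4.0956) theta=13/225 (≈0.0578)
Rounded to 4 decimal places: x = 4.0956, theta = 0.0578

Answer: 4.0956 0.0578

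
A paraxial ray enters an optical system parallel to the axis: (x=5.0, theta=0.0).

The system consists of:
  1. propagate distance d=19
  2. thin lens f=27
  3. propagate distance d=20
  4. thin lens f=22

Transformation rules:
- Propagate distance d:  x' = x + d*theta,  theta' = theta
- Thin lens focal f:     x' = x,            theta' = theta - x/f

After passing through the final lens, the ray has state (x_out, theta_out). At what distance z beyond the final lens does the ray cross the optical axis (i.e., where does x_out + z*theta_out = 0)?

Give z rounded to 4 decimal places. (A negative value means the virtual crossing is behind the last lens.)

Answer: 5.3103

Derivation:
Initial: x=5.0000 theta=0.0000
After 1 (propagate distance d=19): x=5.0000 theta=0.0000
After 2 (thin lens f=27): x=5.0000 theta=-5/27 (≈-0.1852)
After 3 (propagate distance d=20): x=35/27 (≈1.2963) theta=-5/27 (≈-0.1852)
After 4 (thin lens f=22): x=35/27 (≈1.2963) theta=-145/594 (≈-0.2441)
z_focus = -x_out/theta_out = -(35/27)/(-145/594) = 154/29 ≈ 5.3103
Rounded to 4 decimal places: z = 5.3103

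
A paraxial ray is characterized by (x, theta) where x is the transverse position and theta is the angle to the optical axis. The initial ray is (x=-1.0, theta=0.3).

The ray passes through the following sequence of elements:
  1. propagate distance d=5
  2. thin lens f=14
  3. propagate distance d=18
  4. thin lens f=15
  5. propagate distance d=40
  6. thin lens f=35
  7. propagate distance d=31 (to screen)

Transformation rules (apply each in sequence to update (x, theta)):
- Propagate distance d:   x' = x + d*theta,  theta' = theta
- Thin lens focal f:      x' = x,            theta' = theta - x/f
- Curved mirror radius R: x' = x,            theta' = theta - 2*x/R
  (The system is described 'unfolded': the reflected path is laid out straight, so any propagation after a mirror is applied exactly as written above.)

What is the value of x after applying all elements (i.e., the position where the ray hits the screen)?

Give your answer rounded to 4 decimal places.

Initial: x=-1.0000 theta=0.3000
After 1 (propagate distance d=5): x=0.5000 theta=0.3000
After 2 (thin lens f=14): x=0.5000 theta=37/140 (≈0.2643)
After 3 (propagate distance d=18): x=184/35 (≈5.2571) theta=37/140 (≈0.2643)
After 4 (thin lens f=15): x=184/35 (≈5.2571) theta=-181/2100 (≈-0.0862)
After 5 (propagate distance d=40): x=38/21 (≈1.8095) theta=-181/2100 (≈-0.0862)
After 6 (thin lens f=35): x=38/21 (≈1.8095) theta=-2027/14700 (≈-0.1379)
After 7 (propagate distance d=31 (to screen)): x=-12079/4900 (≈-2.4651) theta=-2027/14700 (≈-0.1379)
Rounded to 4 decimal places: x = -2.4651

Answer: -2.4651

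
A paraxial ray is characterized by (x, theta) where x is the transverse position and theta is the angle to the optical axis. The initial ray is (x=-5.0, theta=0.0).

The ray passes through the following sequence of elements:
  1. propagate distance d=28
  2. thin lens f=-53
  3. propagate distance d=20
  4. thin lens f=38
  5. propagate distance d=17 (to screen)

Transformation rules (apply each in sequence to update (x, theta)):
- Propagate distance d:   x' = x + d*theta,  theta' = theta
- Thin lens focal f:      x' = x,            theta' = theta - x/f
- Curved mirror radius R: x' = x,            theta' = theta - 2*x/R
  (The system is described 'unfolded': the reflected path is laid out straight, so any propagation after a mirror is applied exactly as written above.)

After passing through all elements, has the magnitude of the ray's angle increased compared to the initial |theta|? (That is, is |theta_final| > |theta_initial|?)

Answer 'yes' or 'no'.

Initial: x=-5.0000 theta=0.0000
After 1 (propagate distance d=28): x=-5.0000 theta=0.0000
After 2 (thin lens f=-53): x=-5.0000 theta=-5/53 (≈-0.0943)
After 3 (propagate distance d=20): x=-365/53 (≈-6.8868) theta=-5/53 (≈-0.0943)
After 4 (thin lens f=38): x=-365/53 (≈-6.8868) theta=175/2014 (≈0.0869)
After 5 (propagate distance d=17 (to screen)): x=-10895/2014 (≈-5.4096) theta=175/2014 (≈0.0869)
|theta_initial|=0.0000 |theta_final|=175/2014 (≈0.0869) -> increased

Answer: yes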